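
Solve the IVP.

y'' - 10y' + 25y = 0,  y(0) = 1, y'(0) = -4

General solution: y = (C₁ + C₂x)e^(5x)
Repeated root r = 5
Applying ICs: C₁ = 1, C₂ = -9
Particular solution: y = (1 - 9x)e^(5x)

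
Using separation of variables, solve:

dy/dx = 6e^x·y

Separating variables and integrating:
ln|y| = 6e^x + C

General solution: y = Ce^(6e^x)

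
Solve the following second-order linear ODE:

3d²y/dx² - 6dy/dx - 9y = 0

Characteristic equation: 3r² - 6r - 9 = 0
Divide by 3: r² - 2r - 3 = 0
Roots: r = 3, -1 (distinct real)
General solution: y = C₁e^(3x) + C₂e^(-x)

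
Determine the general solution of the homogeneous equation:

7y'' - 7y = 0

Characteristic equation: 7r² - 7 = 0
Divide by 7: r² - 1 = 0
Roots: r = 1, -1 (distinct real)
General solution: y = C₁e^x + C₂e^(-x)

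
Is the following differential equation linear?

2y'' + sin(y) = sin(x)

No. Nonlinear (sin(y) is nonlinear in y)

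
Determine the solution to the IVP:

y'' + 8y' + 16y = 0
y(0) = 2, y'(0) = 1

General solution: y = (C₁ + C₂x)e^(-4x)
Repeated root r = -4
Applying ICs: C₁ = 2, C₂ = 9
Particular solution: y = (2 + 9x)e^(-4x)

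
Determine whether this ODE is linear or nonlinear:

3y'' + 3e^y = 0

Nonlinear (e^y is nonlinear in y)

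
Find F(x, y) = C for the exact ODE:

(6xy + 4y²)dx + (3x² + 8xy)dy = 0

Verify exactness: ∂M/∂y = ∂N/∂x ✓
Find F(x,y) such that ∂F/∂x = M, ∂F/∂y = N
Solution: 3x²y + 4xy² = C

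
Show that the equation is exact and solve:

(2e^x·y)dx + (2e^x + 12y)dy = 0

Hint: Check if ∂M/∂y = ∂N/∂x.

Verify exactness: ∂M/∂y = ∂N/∂x ✓
Find F(x,y) such that ∂F/∂x = M, ∂F/∂y = N
Solution: 2e^x·y + 6y² = C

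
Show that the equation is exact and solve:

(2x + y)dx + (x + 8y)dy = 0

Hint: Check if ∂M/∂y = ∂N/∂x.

Verify exactness: ∂M/∂y = ∂N/∂x ✓
Find F(x,y) such that ∂F/∂x = M, ∂F/∂y = N
Solution: x² + xy + 4y² = C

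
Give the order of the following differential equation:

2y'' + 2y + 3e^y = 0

The order is 2 (highest derivative is of order 2).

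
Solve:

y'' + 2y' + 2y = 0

Characteristic equation: r² + 2r + 2 = 0
Roots: r = -1 ± i (complex conjugates)
General solution: y = e^(-x)(C₁cos(x) + C₂sin(x))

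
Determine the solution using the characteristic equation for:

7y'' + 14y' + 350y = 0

Characteristic equation: 7r² + 14r + 350 = 0
Divide by 7: r² + 2r + 50 = 0
Roots: r = -1 ± 7i (complex conjugates)
General solution: y = e^(-x)(C₁cos(7x) + C₂sin(7x))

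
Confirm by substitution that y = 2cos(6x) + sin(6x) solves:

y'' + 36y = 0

Verification:
y'' = -72cos(6x) - 36sin(6x)
y'' + 36y = 0 ✓

Yes, it is a solution.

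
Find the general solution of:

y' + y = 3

Using integrating factor method:

General solution: y = 3 + Ce^(-x)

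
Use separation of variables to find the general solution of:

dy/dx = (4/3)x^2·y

Separating variables and integrating:
ln|y| = 4x^3/9 + C

General solution: y = Ce^(4x^3/9)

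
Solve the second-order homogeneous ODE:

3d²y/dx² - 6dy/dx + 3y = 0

Characteristic equation: 3r² - 6r + 3 = 0
Divide by 3: r² - 2r + 1 = 0
Factored: (r - 1)² = 0
Repeated root: r = 1
General solution: y = (C₁ + C₂x)e^x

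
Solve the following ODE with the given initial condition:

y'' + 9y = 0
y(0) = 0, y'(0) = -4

General solution: y = C₁cos(3x) + C₂sin(3x)
Complex roots r = ±3i
Applying ICs: C₁ = 0, C₂ = -4/3
Particular solution: y = -(4/3)sin(3x)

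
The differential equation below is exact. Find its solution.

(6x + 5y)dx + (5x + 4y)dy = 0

Verify exactness: ∂M/∂y = ∂N/∂x ✓
Find F(x,y) such that ∂F/∂x = M, ∂F/∂y = N
Solution: 3x² + 5xy + 2y² = C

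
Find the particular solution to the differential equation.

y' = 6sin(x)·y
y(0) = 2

General solution: y = Ce^(-6cos(x))
Applying IC y(0) = 2:
Particular solution: y = 2e^(6(1-cos(x)))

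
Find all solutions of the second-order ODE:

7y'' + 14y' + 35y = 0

Characteristic equation: 7r² + 14r + 35 = 0
Divide by 7: r² + 2r + 5 = 0
Roots: r = -1 ± 2i (complex conjugates)
General solution: y = e^(-x)(C₁cos(2x) + C₂sin(2x))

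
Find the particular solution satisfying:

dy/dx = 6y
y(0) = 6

General solution: y = Ce^(6x)
Applying IC y(0) = 6:
Particular solution: y = 6e^(6x)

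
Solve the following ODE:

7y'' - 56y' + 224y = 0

Characteristic equation: 7r² - 56r + 224 = 0
Divide by 7: r² - 8r + 32 = 0
Roots: r = 4 ± 4i (complex conjugates)
General solution: y = e^(4x)(C₁cos(4x) + C₂sin(4x))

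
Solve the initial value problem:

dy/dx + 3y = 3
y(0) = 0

General solution: y = 1 + Ce^(-3x)
Applying y(0) = 0: C = 0 - 1 = -1
Particular solution: y = 1 - e^(-3x)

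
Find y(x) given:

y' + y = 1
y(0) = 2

General solution: y = 1 + Ce^(-x)
Applying y(0) = 2: C = 2 - 1 = 1
Particular solution: y = 1 + e^(-x)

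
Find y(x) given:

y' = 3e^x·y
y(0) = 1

General solution: y = Ce^(3e^x)
Applying IC y(0) = 1:
Particular solution: y = e^(3(e^x - 1))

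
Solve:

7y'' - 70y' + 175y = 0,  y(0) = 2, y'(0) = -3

General solution: y = (C₁ + C₂x)e^(5x)
Repeated root r = 5
Applying ICs: C₁ = 2, C₂ = -13
Particular solution: y = (2 - 13x)e^(5x)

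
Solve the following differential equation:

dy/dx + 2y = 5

Using integrating factor method:

General solution: y = 5/2 + Ce^(-2x)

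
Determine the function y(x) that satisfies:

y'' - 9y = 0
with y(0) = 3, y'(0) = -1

General solution: y = C₁e^(3x) + C₂e^(-3x)
Applying ICs: C₁ = 4/3, C₂ = 5/3
Particular solution: y = (4/3)e^(3x) + (5/3)e^(-3x)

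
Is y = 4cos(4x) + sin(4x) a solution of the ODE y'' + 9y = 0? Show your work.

Verification:
y'' = -64cos(4x) - 16sin(4x)
y'' + 9y ≠ 0 (frequency mismatch: got 16 instead of 9)

No, it is not a solution.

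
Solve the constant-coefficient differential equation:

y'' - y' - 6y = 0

Characteristic equation: r² - r - 6 = 0
Roots: r = 3, -2 (distinct real)
General solution: y = C₁e^(3x) + C₂e^(-2x)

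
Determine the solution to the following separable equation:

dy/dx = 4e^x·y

Separating variables and integrating:
ln|y| = 4e^x + C

General solution: y = Ce^(4e^x)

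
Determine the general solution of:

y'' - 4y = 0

Characteristic equation: r² - 4 = 0
Roots: r = 2, -2 (distinct real)
General solution: y = C₁e^(2x) + C₂e^(-2x)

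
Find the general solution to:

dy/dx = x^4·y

Separating variables and integrating:
ln|y| = x^5/5 + C

General solution: y = Ce^(x^5/5)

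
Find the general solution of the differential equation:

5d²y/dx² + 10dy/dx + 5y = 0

Characteristic equation: 5r² + 10r + 5 = 0
Divide by 5: r² + 2r + 1 = 0
Factored: (r + 1)² = 0
Repeated root: r = -1
General solution: y = (C₁ + C₂x)e^(-x)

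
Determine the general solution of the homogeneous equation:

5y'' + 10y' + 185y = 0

Characteristic equation: 5r² + 10r + 185 = 0
Divide by 5: r² + 2r + 37 = 0
Roots: r = -1 ± 6i (complex conjugates)
General solution: y = e^(-x)(C₁cos(6x) + C₂sin(6x))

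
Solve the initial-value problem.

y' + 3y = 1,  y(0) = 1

General solution: y = 1/3 + Ce^(-3x)
Applying y(0) = 1: C = 1 - 1/3 = 2/3
Particular solution: y = 1/3 + (2/3)e^(-3x)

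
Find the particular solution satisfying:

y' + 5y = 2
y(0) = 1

General solution: y = 2/5 + Ce^(-5x)
Applying y(0) = 1: C = 1 - 2/5 = 3/5
Particular solution: y = 2/5 + (3/5)e^(-5x)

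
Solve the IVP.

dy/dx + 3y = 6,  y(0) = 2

General solution: y = 2 + Ce^(-3x)
Applying y(0) = 2: C = 2 - 2 = 0
Particular solution: y = 2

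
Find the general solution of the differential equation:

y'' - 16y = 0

Characteristic equation: r² - 16 = 0
Roots: r = 4, -4 (distinct real)
General solution: y = C₁e^(4x) + C₂e^(-4x)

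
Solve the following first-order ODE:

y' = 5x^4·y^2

Separating variables and integrating:
-1/y = x^5 + C

General solution: y^-1 = -x^5 + C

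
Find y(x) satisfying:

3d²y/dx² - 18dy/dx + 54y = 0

Characteristic equation: 3r² - 18r + 54 = 0
Divide by 3: r² - 6r + 18 = 0
Roots: r = 3 ± 3i (complex conjugates)
General solution: y = e^(3x)(C₁cos(3x) + C₂sin(3x))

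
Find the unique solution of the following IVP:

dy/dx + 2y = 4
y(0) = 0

General solution: y = 2 + Ce^(-2x)
Applying y(0) = 0: C = 0 - 2 = -2
Particular solution: y = 2 - 2e^(-2x)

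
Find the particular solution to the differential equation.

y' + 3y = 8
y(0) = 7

General solution: y = 8/3 + Ce^(-3x)
Applying y(0) = 7: C = 7 - 8/3 = 13/3
Particular solution: y = 8/3 + (13/3)e^(-3x)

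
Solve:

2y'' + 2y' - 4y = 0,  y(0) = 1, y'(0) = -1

General solution: y = C₁e^x + C₂e^(-2x)
Applying ICs: C₁ = 1/3, C₂ = 2/3
Particular solution: y = (1/3)e^x + (2/3)e^(-2x)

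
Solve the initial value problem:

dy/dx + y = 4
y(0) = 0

General solution: y = 4 + Ce^(-x)
Applying y(0) = 0: C = 0 - 4 = -4
Particular solution: y = 4 - 4e^(-x)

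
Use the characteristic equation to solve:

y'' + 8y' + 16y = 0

Characteristic equation: r² + 8r + 16 = 0
Factored: (r + 4)² = 0
Repeated root: r = -4
General solution: y = (C₁ + C₂x)e^(-4x)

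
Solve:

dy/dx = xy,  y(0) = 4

General solution: y = Ce^(x²/2)
Applying IC y(0) = 4:
Particular solution: y = 4e^(x²/2)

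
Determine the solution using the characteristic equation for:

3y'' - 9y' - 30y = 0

Characteristic equation: 3r² - 9r - 30 = 0
Divide by 3: r² - 3r - 10 = 0
Roots: r = 5, -2 (distinct real)
General solution: y = C₁e^(5x) + C₂e^(-2x)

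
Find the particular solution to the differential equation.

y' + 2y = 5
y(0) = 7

General solution: y = 5/2 + Ce^(-2x)
Applying y(0) = 7: C = 7 - 5/2 = 9/2
Particular solution: y = 5/2 + (9/2)e^(-2x)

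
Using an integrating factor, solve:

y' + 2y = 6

Using integrating factor method:

General solution: y = 3 + Ce^(-2x)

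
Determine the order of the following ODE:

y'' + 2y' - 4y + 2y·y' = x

The order is 2 (highest derivative is of order 2).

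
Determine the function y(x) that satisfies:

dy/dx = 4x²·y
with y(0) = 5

General solution: y = Ce^(4x³/3)
Applying IC y(0) = 5:
Particular solution: y = 5e^(4x³/3)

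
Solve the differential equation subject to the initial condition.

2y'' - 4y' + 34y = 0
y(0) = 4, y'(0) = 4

General solution: y = e^x(C₁cos(4x) + C₂sin(4x))
Complex roots r = 1 ± 4i
Applying ICs: C₁ = 4, C₂ = 0
Particular solution: y = e^x(4cos(4x))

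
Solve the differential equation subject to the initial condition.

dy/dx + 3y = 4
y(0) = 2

General solution: y = 4/3 + Ce^(-3x)
Applying y(0) = 2: C = 2 - 4/3 = 2/3
Particular solution: y = 4/3 + (2/3)e^(-3x)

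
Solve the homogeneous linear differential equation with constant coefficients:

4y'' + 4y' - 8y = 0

Characteristic equation: 4r² + 4r - 8 = 0
Divide by 4: r² + r - 2 = 0
Roots: r = 1, -2 (distinct real)
General solution: y = C₁e^x + C₂e^(-2x)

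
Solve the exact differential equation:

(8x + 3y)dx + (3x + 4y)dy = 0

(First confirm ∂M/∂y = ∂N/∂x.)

Verify exactness: ∂M/∂y = ∂N/∂x ✓
Find F(x,y) such that ∂F/∂x = M, ∂F/∂y = N
Solution: 4x² + 3xy + 2y² = C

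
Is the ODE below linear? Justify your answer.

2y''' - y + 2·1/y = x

No. Nonlinear (1/y term)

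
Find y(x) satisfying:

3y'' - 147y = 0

Characteristic equation: 3r² - 147 = 0
Divide by 3: r² - 49 = 0
Roots: r = 7, -7 (distinct real)
General solution: y = C₁e^(7x) + C₂e^(-7x)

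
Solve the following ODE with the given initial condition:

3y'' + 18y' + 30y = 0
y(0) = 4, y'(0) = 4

General solution: y = e^(-3x)(C₁cos(x) + C₂sin(x))
Complex roots r = -3 ± i
Applying ICs: C₁ = 4, C₂ = 16
Particular solution: y = e^(-3x)(4cos(x) + 16sin(x))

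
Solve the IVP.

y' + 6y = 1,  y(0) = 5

General solution: y = 1/6 + Ce^(-6x)
Applying y(0) = 5: C = 5 - 1/6 = 29/6
Particular solution: y = 1/6 + (29/6)e^(-6x)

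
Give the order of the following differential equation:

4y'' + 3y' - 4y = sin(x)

The order is 2 (highest derivative is of order 2).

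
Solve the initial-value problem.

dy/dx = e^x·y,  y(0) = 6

General solution: y = Ce^(e^x)
Applying IC y(0) = 6:
Particular solution: y = 6e^(e^x - 1)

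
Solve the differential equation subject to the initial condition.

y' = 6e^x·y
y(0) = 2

General solution: y = Ce^(6e^x)
Applying IC y(0) = 2:
Particular solution: y = 2e^(6(e^x - 1))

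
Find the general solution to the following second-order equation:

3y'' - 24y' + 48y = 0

Characteristic equation: 3r² - 24r + 48 = 0
Divide by 3: r² - 8r + 16 = 0
Factored: (r - 4)² = 0
Repeated root: r = 4
General solution: y = (C₁ + C₂x)e^(4x)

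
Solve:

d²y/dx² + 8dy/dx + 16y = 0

Characteristic equation: r² + 8r + 16 = 0
Factored: (r + 4)² = 0
Repeated root: r = -4
General solution: y = (C₁ + C₂x)e^(-4x)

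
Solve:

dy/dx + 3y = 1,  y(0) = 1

General solution: y = 1/3 + Ce^(-3x)
Applying y(0) = 1: C = 1 - 1/3 = 2/3
Particular solution: y = 1/3 + (2/3)e^(-3x)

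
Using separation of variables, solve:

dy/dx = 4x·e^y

Separating variables and integrating:
-e^(-y) = 2x² + C

General solution: y = -ln(C - 2x²)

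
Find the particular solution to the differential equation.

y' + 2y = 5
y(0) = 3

General solution: y = 5/2 + Ce^(-2x)
Applying y(0) = 3: C = 3 - 5/2 = 1/2
Particular solution: y = 5/2 + (1/2)e^(-2x)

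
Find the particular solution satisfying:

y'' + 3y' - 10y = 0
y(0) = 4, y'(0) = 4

General solution: y = C₁e^(2x) + C₂e^(-5x)
Applying ICs: C₁ = 24/7, C₂ = 4/7
Particular solution: y = (24/7)e^(2x) + (4/7)e^(-5x)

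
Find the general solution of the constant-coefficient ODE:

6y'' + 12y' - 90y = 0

Characteristic equation: 6r² + 12r - 90 = 0
Divide by 6: r² + 2r - 15 = 0
Roots: r = 3, -5 (distinct real)
General solution: y = C₁e^(3x) + C₂e^(-5x)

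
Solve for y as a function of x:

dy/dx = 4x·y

Separating variables and integrating:
ln|y| = 2x^2 + C

General solution: y = Ce^(2x^2)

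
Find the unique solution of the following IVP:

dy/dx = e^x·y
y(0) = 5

General solution: y = Ce^(e^x)
Applying IC y(0) = 5:
Particular solution: y = 5e^(e^x - 1)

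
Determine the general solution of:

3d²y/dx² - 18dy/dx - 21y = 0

Characteristic equation: 3r² - 18r - 21 = 0
Divide by 3: r² - 6r - 7 = 0
Roots: r = 7, -1 (distinct real)
General solution: y = C₁e^(7x) + C₂e^(-x)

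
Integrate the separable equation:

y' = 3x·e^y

Separating variables and integrating:
-e^(-y) = 3x²/2 + C

General solution: y = -ln(C - 3x²/2)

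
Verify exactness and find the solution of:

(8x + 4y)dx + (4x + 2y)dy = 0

Verify exactness: ∂M/∂y = ∂N/∂x ✓
Find F(x,y) such that ∂F/∂x = M, ∂F/∂y = N
Solution: 4x² + 4xy + y² = C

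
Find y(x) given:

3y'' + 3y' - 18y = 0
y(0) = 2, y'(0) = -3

General solution: y = C₁e^(2x) + C₂e^(-3x)
Applying ICs: C₁ = 3/5, C₂ = 7/5
Particular solution: y = (3/5)e^(2x) + (7/5)e^(-3x)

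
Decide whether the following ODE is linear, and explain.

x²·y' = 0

Linear (y and its derivatives appear to the first power only, no products of y terms)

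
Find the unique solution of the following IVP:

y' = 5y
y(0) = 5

General solution: y = Ce^(5x)
Applying IC y(0) = 5:
Particular solution: y = 5e^(5x)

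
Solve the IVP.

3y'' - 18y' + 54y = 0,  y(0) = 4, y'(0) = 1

General solution: y = e^(3x)(C₁cos(3x) + C₂sin(3x))
Complex roots r = 3 ± 3i
Applying ICs: C₁ = 4, C₂ = -11/3
Particular solution: y = e^(3x)(4cos(3x) - (11/3)sin(3x))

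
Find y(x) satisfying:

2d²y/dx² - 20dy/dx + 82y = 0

Characteristic equation: 2r² - 20r + 82 = 0
Divide by 2: r² - 10r + 41 = 0
Roots: r = 5 ± 4i (complex conjugates)
General solution: y = e^(5x)(C₁cos(4x) + C₂sin(4x))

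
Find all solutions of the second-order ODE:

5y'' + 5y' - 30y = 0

Characteristic equation: 5r² + 5r - 30 = 0
Divide by 5: r² + r - 6 = 0
Roots: r = 2, -3 (distinct real)
General solution: y = C₁e^(2x) + C₂e^(-3x)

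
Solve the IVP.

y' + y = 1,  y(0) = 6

General solution: y = 1 + Ce^(-x)
Applying y(0) = 6: C = 6 - 1 = 5
Particular solution: y = 1 + 5e^(-x)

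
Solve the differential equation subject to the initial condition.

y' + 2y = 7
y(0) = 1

General solution: y = 7/2 + Ce^(-2x)
Applying y(0) = 1: C = 1 - 7/2 = -5/2
Particular solution: y = 7/2 - (5/2)e^(-2x)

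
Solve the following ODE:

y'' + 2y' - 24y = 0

Characteristic equation: r² + 2r - 24 = 0
Roots: r = 4, -6 (distinct real)
General solution: y = C₁e^(4x) + C₂e^(-6x)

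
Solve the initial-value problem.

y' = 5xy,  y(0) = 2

General solution: y = Ce^(5x²/2)
Applying IC y(0) = 2:
Particular solution: y = 2e^(5x²/2)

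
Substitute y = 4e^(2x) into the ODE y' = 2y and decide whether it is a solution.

Verification:
y = 4e^(2x)
y' = 8e^(2x)
2y = 8e^(2x)
y' = 2y ✓

Yes, it is a solution.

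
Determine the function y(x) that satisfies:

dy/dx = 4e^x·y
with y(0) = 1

General solution: y = Ce^(4e^x)
Applying IC y(0) = 1:
Particular solution: y = e^(4(e^x - 1))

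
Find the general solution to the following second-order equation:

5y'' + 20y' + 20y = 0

Characteristic equation: 5r² + 20r + 20 = 0
Divide by 5: r² + 4r + 4 = 0
Factored: (r + 2)² = 0
Repeated root: r = -2
General solution: y = (C₁ + C₂x)e^(-2x)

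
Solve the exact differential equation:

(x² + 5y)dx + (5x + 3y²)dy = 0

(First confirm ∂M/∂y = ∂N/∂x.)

Verify exactness: ∂M/∂y = ∂N/∂x ✓
Find F(x,y) such that ∂F/∂x = M, ∂F/∂y = N
Solution: x³/3 + 5xy + y³ = C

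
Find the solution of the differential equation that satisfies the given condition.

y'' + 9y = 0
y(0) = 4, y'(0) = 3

General solution: y = C₁cos(3x) + C₂sin(3x)
Complex roots r = ±3i
Applying ICs: C₁ = 4, C₂ = 1
Particular solution: y = 4cos(3x) + sin(3x)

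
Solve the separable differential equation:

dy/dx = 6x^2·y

Separating variables and integrating:
ln|y| = 2x^3 + C

General solution: y = Ce^(2x^3)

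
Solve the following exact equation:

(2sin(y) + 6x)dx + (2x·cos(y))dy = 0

Verify exactness: ∂M/∂y = ∂N/∂x ✓
Find F(x,y) such that ∂F/∂x = M, ∂F/∂y = N
Solution: 2x·sin(y) + 3x² = C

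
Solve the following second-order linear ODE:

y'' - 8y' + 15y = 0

Characteristic equation: r² - 8r + 15 = 0
Roots: r = 5, 3 (distinct real)
General solution: y = C₁e^(5x) + C₂e^(3x)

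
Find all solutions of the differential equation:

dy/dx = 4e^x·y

Separating variables and integrating:
ln|y| = 4e^x + C

General solution: y = Ce^(4e^x)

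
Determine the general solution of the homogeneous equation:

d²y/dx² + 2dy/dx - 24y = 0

Characteristic equation: r² + 2r - 24 = 0
Roots: r = 4, -6 (distinct real)
General solution: y = C₁e^(4x) + C₂e^(-6x)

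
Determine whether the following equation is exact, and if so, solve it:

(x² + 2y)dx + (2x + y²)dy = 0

Verify exactness: ∂M/∂y = ∂N/∂x ✓
Find F(x,y) such that ∂F/∂x = M, ∂F/∂y = N
Solution: x³/3 + 2xy + y³/3 = C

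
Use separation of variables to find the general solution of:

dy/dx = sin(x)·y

Separating variables and integrating:
ln|y| = -cos(x) + C

General solution: y = Ce^(-cos(x))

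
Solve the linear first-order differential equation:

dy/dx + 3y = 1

Using integrating factor method:

General solution: y = 1/3 + Ce^(-3x)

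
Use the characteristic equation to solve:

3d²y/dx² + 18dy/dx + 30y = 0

Characteristic equation: 3r² + 18r + 30 = 0
Divide by 3: r² + 6r + 10 = 0
Roots: r = -3 ± i (complex conjugates)
General solution: y = e^(-3x)(C₁cos(x) + C₂sin(x))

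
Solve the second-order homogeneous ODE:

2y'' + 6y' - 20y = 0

Characteristic equation: 2r² + 6r - 20 = 0
Divide by 2: r² + 3r - 10 = 0
Roots: r = 2, -5 (distinct real)
General solution: y = C₁e^(2x) + C₂e^(-5x)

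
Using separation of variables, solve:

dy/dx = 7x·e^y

Separating variables and integrating:
-e^(-y) = 7x²/2 + C

General solution: y = -ln(C - 7x²/2)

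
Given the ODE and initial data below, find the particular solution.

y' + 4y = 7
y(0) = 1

General solution: y = 7/4 + Ce^(-4x)
Applying y(0) = 1: C = 1 - 7/4 = -3/4
Particular solution: y = 7/4 - (3/4)e^(-4x)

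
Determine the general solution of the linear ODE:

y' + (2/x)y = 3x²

Using integrating factor method:

General solution: y = (3/5)x^3 + Cx^(-2)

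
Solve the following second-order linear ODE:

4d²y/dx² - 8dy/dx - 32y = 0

Characteristic equation: 4r² - 8r - 32 = 0
Divide by 4: r² - 2r - 8 = 0
Roots: r = 4, -2 (distinct real)
General solution: y = C₁e^(4x) + C₂e^(-2x)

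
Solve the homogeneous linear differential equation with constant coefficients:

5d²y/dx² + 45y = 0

Characteristic equation: 5r² + 45 = 0
Divide by 5: r² + 9 = 0
Roots: r = ±3i (complex conjugates)
General solution: y = C₁cos(3x) + C₂sin(3x)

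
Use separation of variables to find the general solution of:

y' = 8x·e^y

Separating variables and integrating:
-e^(-y) = 4x² + C

General solution: y = -ln(C - 4x²)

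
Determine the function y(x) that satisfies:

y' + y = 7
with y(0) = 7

General solution: y = 7 + Ce^(-x)
Applying y(0) = 7: C = 7 - 7 = 0
Particular solution: y = 7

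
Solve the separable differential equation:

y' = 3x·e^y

Separating variables and integrating:
-e^(-y) = 3x²/2 + C

General solution: y = -ln(C - 3x²/2)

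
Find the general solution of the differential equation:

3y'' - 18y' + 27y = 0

Characteristic equation: 3r² - 18r + 27 = 0
Divide by 3: r² - 6r + 9 = 0
Factored: (r - 3)² = 0
Repeated root: r = 3
General solution: y = (C₁ + C₂x)e^(3x)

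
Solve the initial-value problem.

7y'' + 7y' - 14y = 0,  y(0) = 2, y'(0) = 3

General solution: y = C₁e^x + C₂e^(-2x)
Applying ICs: C₁ = 7/3, C₂ = -1/3
Particular solution: y = (7/3)e^x - (1/3)e^(-2x)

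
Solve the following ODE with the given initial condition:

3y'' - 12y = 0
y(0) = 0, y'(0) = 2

General solution: y = C₁e^(2x) + C₂e^(-2x)
Applying ICs: C₁ = 1/2, C₂ = -1/2
Particular solution: y = (1/2)e^(2x) - (1/2)e^(-2x)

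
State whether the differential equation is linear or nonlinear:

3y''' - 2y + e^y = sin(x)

Nonlinear (e^y is nonlinear in y)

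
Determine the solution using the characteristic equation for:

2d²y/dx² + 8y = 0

Characteristic equation: 2r² + 8 = 0
Divide by 2: r² + 4 = 0
Roots: r = ±2i (complex conjugates)
General solution: y = C₁cos(2x) + C₂sin(2x)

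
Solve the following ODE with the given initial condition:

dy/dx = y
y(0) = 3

General solution: y = Ce^x
Applying IC y(0) = 3:
Particular solution: y = 3e^x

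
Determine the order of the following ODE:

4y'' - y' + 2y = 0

The order is 2 (highest derivative is of order 2).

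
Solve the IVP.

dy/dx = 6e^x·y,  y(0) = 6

General solution: y = Ce^(6e^x)
Applying IC y(0) = 6:
Particular solution: y = 6e^(6(e^x - 1))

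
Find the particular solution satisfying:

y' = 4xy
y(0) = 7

General solution: y = Ce^(2x²)
Applying IC y(0) = 7:
Particular solution: y = 7e^(2x²)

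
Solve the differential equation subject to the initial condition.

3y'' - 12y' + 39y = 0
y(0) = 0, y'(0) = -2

General solution: y = e^(2x)(C₁cos(3x) + C₂sin(3x))
Complex roots r = 2 ± 3i
Applying ICs: C₁ = 0, C₂ = -2/3
Particular solution: y = e^(2x)(-(2/3)sin(3x))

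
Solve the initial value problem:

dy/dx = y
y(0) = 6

General solution: y = Ce^x
Applying IC y(0) = 6:
Particular solution: y = 6e^x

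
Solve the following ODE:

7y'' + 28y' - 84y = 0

Characteristic equation: 7r² + 28r - 84 = 0
Divide by 7: r² + 4r - 12 = 0
Roots: r = 2, -6 (distinct real)
General solution: y = C₁e^(2x) + C₂e^(-6x)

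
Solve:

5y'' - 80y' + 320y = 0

Characteristic equation: 5r² - 80r + 320 = 0
Divide by 5: r² - 16r + 64 = 0
Factored: (r - 8)² = 0
Repeated root: r = 8
General solution: y = (C₁ + C₂x)e^(8x)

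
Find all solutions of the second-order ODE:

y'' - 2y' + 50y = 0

Characteristic equation: r² - 2r + 50 = 0
Roots: r = 1 ± 7i (complex conjugates)
General solution: y = e^x(C₁cos(7x) + C₂sin(7x))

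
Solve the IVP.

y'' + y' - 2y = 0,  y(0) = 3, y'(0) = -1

General solution: y = C₁e^x + C₂e^(-2x)
Applying ICs: C₁ = 5/3, C₂ = 4/3
Particular solution: y = (5/3)e^x + (4/3)e^(-2x)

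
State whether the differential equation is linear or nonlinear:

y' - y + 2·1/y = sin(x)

Nonlinear (1/y term)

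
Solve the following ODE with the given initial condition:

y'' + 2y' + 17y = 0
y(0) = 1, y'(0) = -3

General solution: y = e^(-x)(C₁cos(4x) + C₂sin(4x))
Complex roots r = -1 ± 4i
Applying ICs: C₁ = 1, C₂ = -1/2
Particular solution: y = e^(-x)(cos(4x) - (1/2)sin(4x))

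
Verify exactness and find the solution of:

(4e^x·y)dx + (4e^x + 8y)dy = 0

Verify exactness: ∂M/∂y = ∂N/∂x ✓
Find F(x,y) such that ∂F/∂x = M, ∂F/∂y = N
Solution: 4e^x·y + 4y² = C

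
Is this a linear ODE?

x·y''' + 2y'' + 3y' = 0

Yes. Linear (y and its derivatives appear to the first power only, no products of y terms)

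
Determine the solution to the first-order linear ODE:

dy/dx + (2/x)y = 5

Using integrating factor method:

General solution: y = (5/3)x + Cx^(-2)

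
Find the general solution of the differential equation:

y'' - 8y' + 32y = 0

Characteristic equation: r² - 8r + 32 = 0
Roots: r = 4 ± 4i (complex conjugates)
General solution: y = e^(4x)(C₁cos(4x) + C₂sin(4x))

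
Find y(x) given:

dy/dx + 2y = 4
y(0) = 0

General solution: y = 2 + Ce^(-2x)
Applying y(0) = 0: C = 0 - 2 = -2
Particular solution: y = 2 - 2e^(-2x)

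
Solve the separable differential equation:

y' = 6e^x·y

Separating variables and integrating:
ln|y| = 6e^x + C

General solution: y = Ce^(6e^x)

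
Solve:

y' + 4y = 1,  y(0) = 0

General solution: y = 1/4 + Ce^(-4x)
Applying y(0) = 0: C = 0 - 1/4 = -1/4
Particular solution: y = 1/4 - (1/4)e^(-4x)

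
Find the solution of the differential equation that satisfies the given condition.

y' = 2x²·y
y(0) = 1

General solution: y = Ce^(2x³/3)
Applying IC y(0) = 1:
Particular solution: y = e^(2x³/3)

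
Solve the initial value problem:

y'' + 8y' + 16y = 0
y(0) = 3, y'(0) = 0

General solution: y = (C₁ + C₂x)e^(-4x)
Repeated root r = -4
Applying ICs: C₁ = 3, C₂ = 12
Particular solution: y = (3 + 12x)e^(-4x)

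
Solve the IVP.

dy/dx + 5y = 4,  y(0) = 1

General solution: y = 4/5 + Ce^(-5x)
Applying y(0) = 1: C = 1 - 4/5 = 1/5
Particular solution: y = 4/5 + (1/5)e^(-5x)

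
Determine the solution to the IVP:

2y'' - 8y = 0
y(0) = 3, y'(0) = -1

General solution: y = C₁e^(2x) + C₂e^(-2x)
Applying ICs: C₁ = 5/4, C₂ = 7/4
Particular solution: y = (5/4)e^(2x) + (7/4)e^(-2x)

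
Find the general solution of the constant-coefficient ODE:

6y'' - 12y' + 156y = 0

Characteristic equation: 6r² - 12r + 156 = 0
Divide by 6: r² - 2r + 26 = 0
Roots: r = 1 ± 5i (complex conjugates)
General solution: y = e^x(C₁cos(5x) + C₂sin(5x))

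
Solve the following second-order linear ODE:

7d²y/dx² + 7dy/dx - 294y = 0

Characteristic equation: 7r² + 7r - 294 = 0
Divide by 7: r² + r - 42 = 0
Roots: r = 6, -7 (distinct real)
General solution: y = C₁e^(6x) + C₂e^(-7x)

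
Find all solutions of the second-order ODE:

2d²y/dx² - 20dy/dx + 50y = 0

Characteristic equation: 2r² - 20r + 50 = 0
Divide by 2: r² - 10r + 25 = 0
Factored: (r - 5)² = 0
Repeated root: r = 5
General solution: y = (C₁ + C₂x)e^(5x)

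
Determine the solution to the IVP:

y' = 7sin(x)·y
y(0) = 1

General solution: y = Ce^(-7cos(x))
Applying IC y(0) = 1:
Particular solution: y = e^(7(1-cos(x)))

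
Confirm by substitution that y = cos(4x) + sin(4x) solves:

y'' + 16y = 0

Verification:
y'' = -16cos(4x) - 16sin(4x)
y'' + 16y = 0 ✓

Yes, it is a solution.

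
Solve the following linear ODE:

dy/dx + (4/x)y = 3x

Using integrating factor method:

General solution: y = (1/2)x^2 + Cx^(-4)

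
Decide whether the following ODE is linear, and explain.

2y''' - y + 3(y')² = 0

Nonlinear ((y')² term)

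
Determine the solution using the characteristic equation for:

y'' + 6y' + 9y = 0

Characteristic equation: r² + 6r + 9 = 0
Factored: (r + 3)² = 0
Repeated root: r = -3
General solution: y = (C₁ + C₂x)e^(-3x)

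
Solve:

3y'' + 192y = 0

Characteristic equation: 3r² + 192 = 0
Divide by 3: r² + 64 = 0
Roots: r = ±8i (complex conjugates)
General solution: y = C₁cos(8x) + C₂sin(8x)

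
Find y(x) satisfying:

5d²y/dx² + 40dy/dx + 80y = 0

Characteristic equation: 5r² + 40r + 80 = 0
Divide by 5: r² + 8r + 16 = 0
Factored: (r + 4)² = 0
Repeated root: r = -4
General solution: y = (C₁ + C₂x)e^(-4x)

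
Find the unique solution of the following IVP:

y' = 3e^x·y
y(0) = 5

General solution: y = Ce^(3e^x)
Applying IC y(0) = 5:
Particular solution: y = 5e^(3(e^x - 1))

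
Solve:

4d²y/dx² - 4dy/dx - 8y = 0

Characteristic equation: 4r² - 4r - 8 = 0
Divide by 4: r² - r - 2 = 0
Roots: r = 2, -1 (distinct real)
General solution: y = C₁e^(2x) + C₂e^(-x)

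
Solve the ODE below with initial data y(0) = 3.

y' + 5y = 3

General solution: y = 3/5 + Ce^(-5x)
Applying y(0) = 3: C = 3 - 3/5 = 12/5
Particular solution: y = 3/5 + (12/5)e^(-5x)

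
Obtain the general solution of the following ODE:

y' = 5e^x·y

Separating variables and integrating:
ln|y| = 5e^x + C

General solution: y = Ce^(5e^x)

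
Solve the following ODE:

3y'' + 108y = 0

Characteristic equation: 3r² + 108 = 0
Divide by 3: r² + 36 = 0
Roots: r = ±6i (complex conjugates)
General solution: y = C₁cos(6x) + C₂sin(6x)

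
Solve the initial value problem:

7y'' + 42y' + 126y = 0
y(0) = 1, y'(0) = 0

General solution: y = e^(-3x)(C₁cos(3x) + C₂sin(3x))
Complex roots r = -3 ± 3i
Applying ICs: C₁ = 1, C₂ = 1
Particular solution: y = e^(-3x)(cos(3x) + sin(3x))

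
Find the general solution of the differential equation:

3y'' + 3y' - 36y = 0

Characteristic equation: 3r² + 3r - 36 = 0
Divide by 3: r² + r - 12 = 0
Roots: r = 3, -4 (distinct real)
General solution: y = C₁e^(3x) + C₂e^(-4x)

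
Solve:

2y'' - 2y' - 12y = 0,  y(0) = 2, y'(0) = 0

General solution: y = C₁e^(3x) + C₂e^(-2x)
Applying ICs: C₁ = 4/5, C₂ = 6/5
Particular solution: y = (4/5)e^(3x) + (6/5)e^(-2x)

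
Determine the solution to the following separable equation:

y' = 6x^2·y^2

Separating variables and integrating:
-1/y = 2x^3 + C

General solution: y^-1 = -2x^3 + C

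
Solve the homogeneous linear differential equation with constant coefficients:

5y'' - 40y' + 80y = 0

Characteristic equation: 5r² - 40r + 80 = 0
Divide by 5: r² - 8r + 16 = 0
Factored: (r - 4)² = 0
Repeated root: r = 4
General solution: y = (C₁ + C₂x)e^(4x)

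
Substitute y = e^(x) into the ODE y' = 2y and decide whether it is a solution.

Verification:
y = e^(x)
y' = e^(x)
But 2y = 2e^(x)
y' ≠ 2y — the derivative does not match

No, it is not a solution.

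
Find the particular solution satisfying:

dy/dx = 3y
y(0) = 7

General solution: y = Ce^(3x)
Applying IC y(0) = 7:
Particular solution: y = 7e^(3x)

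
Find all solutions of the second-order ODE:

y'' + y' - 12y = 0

Characteristic equation: r² + r - 12 = 0
Roots: r = 3, -4 (distinct real)
General solution: y = C₁e^(3x) + C₂e^(-4x)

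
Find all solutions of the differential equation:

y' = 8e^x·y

Separating variables and integrating:
ln|y| = 8e^x + C

General solution: y = Ce^(8e^x)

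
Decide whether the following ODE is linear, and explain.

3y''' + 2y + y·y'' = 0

Nonlinear (y·y'' term)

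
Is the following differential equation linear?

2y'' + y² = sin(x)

No. Nonlinear (y² term)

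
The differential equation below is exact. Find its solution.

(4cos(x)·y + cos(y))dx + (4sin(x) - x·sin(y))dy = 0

Verify exactness: ∂M/∂y = ∂N/∂x ✓
Find F(x,y) such that ∂F/∂x = M, ∂F/∂y = N
Solution: 4sin(x)·y + x·cos(y) = C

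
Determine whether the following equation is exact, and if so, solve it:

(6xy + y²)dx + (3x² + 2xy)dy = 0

Verify exactness: ∂M/∂y = ∂N/∂x ✓
Find F(x,y) such that ∂F/∂x = M, ∂F/∂y = N
Solution: 3x²y + xy² = C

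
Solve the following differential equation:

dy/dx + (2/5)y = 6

Using integrating factor method:

General solution: y = 15 + Ce^(-2x/5)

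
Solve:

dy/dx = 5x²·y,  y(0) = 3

General solution: y = Ce^(5x³/3)
Applying IC y(0) = 3:
Particular solution: y = 3e^(5x³/3)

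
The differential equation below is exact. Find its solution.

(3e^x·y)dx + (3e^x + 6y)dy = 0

Verify exactness: ∂M/∂y = ∂N/∂x ✓
Find F(x,y) such that ∂F/∂x = M, ∂F/∂y = N
Solution: 3e^x·y + 3y² = C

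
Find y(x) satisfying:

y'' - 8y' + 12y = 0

Characteristic equation: r² - 8r + 12 = 0
Roots: r = 2, 6 (distinct real)
General solution: y = C₁e^(2x) + C₂e^(6x)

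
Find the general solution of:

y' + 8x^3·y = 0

Using integrating factor method:

General solution: y = Ce^(-2x^4)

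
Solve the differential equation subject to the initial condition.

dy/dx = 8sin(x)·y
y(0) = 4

General solution: y = Ce^(-8cos(x))
Applying IC y(0) = 4:
Particular solution: y = 4e^(8(1-cos(x)))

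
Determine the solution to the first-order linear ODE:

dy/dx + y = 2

Using integrating factor method:

General solution: y = 2 + Ce^(-x)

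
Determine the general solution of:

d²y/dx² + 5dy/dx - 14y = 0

Characteristic equation: r² + 5r - 14 = 0
Roots: r = 2, -7 (distinct real)
General solution: y = C₁e^(2x) + C₂e^(-7x)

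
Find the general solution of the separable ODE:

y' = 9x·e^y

Separating variables and integrating:
-e^(-y) = 9x²/2 + C

General solution: y = -ln(C - 9x²/2)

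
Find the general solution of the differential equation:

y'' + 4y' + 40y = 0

Characteristic equation: r² + 4r + 40 = 0
Roots: r = -2 ± 6i (complex conjugates)
General solution: y = e^(-2x)(C₁cos(6x) + C₂sin(6x))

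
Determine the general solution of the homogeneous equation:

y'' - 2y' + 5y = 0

Characteristic equation: r² - 2r + 5 = 0
Roots: r = 1 ± 2i (complex conjugates)
General solution: y = e^x(C₁cos(2x) + C₂sin(2x))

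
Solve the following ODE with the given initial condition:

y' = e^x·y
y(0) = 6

General solution: y = Ce^(e^x)
Applying IC y(0) = 6:
Particular solution: y = 6e^(e^x - 1)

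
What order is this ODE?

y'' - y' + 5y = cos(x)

The order is 2 (highest derivative is of order 2).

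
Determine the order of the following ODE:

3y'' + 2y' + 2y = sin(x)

The order is 2 (highest derivative is of order 2).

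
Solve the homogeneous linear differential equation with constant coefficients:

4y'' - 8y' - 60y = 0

Characteristic equation: 4r² - 8r - 60 = 0
Divide by 4: r² - 2r - 15 = 0
Roots: r = 5, -3 (distinct real)
General solution: y = C₁e^(5x) + C₂e^(-3x)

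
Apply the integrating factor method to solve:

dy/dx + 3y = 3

Using integrating factor method:

General solution: y = 1 + Ce^(-3x)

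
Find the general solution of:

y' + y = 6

Using integrating factor method:

General solution: y = 6 + Ce^(-x)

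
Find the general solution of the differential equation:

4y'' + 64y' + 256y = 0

Characteristic equation: 4r² + 64r + 256 = 0
Divide by 4: r² + 16r + 64 = 0
Factored: (r + 8)² = 0
Repeated root: r = -8
General solution: y = (C₁ + C₂x)e^(-8x)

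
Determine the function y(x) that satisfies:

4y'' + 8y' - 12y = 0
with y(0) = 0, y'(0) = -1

General solution: y = C₁e^x + C₂e^(-3x)
Applying ICs: C₁ = -1/4, C₂ = 1/4
Particular solution: y = -(1/4)e^x + (1/4)e^(-3x)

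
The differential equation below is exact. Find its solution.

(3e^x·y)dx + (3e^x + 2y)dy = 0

Verify exactness: ∂M/∂y = ∂N/∂x ✓
Find F(x,y) such that ∂F/∂x = M, ∂F/∂y = N
Solution: 3e^x·y + y² = C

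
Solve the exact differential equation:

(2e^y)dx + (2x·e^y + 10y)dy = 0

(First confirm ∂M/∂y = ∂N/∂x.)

Verify exactness: ∂M/∂y = ∂N/∂x ✓
Find F(x,y) such that ∂F/∂x = M, ∂F/∂y = N
Solution: 2x·e^y + 5y² = C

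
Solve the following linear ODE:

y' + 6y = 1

Using integrating factor method:

General solution: y = 1/6 + Ce^(-6x)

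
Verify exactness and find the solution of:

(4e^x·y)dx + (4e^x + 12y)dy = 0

Verify exactness: ∂M/∂y = ∂N/∂x ✓
Find F(x,y) such that ∂F/∂x = M, ∂F/∂y = N
Solution: 4e^x·y + 6y² = C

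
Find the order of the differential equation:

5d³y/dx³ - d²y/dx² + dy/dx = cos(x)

The order is 3 (highest derivative is of order 3).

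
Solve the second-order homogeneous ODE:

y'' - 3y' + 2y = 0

Characteristic equation: r² - 3r + 2 = 0
Roots: r = 2, 1 (distinct real)
General solution: y = C₁e^(2x) + C₂e^x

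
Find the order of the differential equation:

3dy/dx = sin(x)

The order is 1 (highest derivative is of order 1).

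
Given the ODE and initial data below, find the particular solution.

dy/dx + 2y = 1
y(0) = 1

General solution: y = 1/2 + Ce^(-2x)
Applying y(0) = 1: C = 1 - 1/2 = 1/2
Particular solution: y = 1/2 + (1/2)e^(-2x)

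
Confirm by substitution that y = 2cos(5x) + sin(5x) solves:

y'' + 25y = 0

Verification:
y'' = -50cos(5x) - 25sin(5x)
y'' + 25y = 0 ✓

Yes, it is a solution.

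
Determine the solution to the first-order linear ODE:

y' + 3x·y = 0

Using integrating factor method:

General solution: y = Ce^(-3x^2/2)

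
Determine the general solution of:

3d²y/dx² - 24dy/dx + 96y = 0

Characteristic equation: 3r² - 24r + 96 = 0
Divide by 3: r² - 8r + 32 = 0
Roots: r = 4 ± 4i (complex conjugates)
General solution: y = e^(4x)(C₁cos(4x) + C₂sin(4x))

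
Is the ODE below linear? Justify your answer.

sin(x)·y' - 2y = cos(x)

Yes. Linear (y and its derivatives appear to the first power only, no products of y terms)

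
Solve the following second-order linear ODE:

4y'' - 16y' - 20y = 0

Characteristic equation: 4r² - 16r - 20 = 0
Divide by 4: r² - 4r - 5 = 0
Roots: r = 5, -1 (distinct real)
General solution: y = C₁e^(5x) + C₂e^(-x)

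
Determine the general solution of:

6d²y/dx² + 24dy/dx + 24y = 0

Characteristic equation: 6r² + 24r + 24 = 0
Divide by 6: r² + 4r + 4 = 0
Factored: (r + 2)² = 0
Repeated root: r = -2
General solution: y = (C₁ + C₂x)e^(-2x)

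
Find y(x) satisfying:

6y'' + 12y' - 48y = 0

Characteristic equation: 6r² + 12r - 48 = 0
Divide by 6: r² + 2r - 8 = 0
Roots: r = 2, -4 (distinct real)
General solution: y = C₁e^(2x) + C₂e^(-4x)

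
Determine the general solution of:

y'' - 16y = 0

Characteristic equation: r² - 16 = 0
Roots: r = 4, -4 (distinct real)
General solution: y = C₁e^(4x) + C₂e^(-4x)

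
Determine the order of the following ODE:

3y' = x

The order is 1 (highest derivative is of order 1).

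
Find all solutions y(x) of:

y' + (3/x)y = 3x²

Using integrating factor method:

General solution: y = (1/2)x^3 + Cx^(-3)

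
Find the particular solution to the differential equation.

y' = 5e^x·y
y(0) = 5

General solution: y = Ce^(5e^x)
Applying IC y(0) = 5:
Particular solution: y = 5e^(5(e^x - 1))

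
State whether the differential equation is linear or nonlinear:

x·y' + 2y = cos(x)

Linear (y and its derivatives appear to the first power only, no products of y terms)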